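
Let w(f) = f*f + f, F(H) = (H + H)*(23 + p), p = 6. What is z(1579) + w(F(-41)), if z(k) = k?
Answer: 5654085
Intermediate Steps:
F(H) = 58*H (F(H) = (H + H)*(23 + 6) = (2*H)*29 = 58*H)
w(f) = f + f**2 (w(f) = f**2 + f = f + f**2)
z(1579) + w(F(-41)) = 1579 + (58*(-41))*(1 + 58*(-41)) = 1579 - 2378*(1 - 2378) = 1579 - 2378*(-2377) = 1579 + 5652506 = 5654085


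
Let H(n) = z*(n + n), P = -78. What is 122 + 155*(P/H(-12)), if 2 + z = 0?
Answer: -1039/8 ≈ -129.88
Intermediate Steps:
z = -2 (z = -2 + 0 = -2)
H(n) = -4*n (H(n) = -2*(n + n) = -4*n)
122 + 155*(P/H(-12)) = 122 + 155*(-78/((-4*(-12)))) = 122 + 155*(-78/48) = 122 + 155*(-78*1/48) = 122 + 155*(-13/8) = 122 - 2015/8 = -1039/8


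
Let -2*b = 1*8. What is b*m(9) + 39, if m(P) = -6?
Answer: 63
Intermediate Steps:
b = -4 (b = -8/2 = -1/2*8 = -4)
b*m(9) + 39 = -4*(-6) + 39 = 24 + 39 = 63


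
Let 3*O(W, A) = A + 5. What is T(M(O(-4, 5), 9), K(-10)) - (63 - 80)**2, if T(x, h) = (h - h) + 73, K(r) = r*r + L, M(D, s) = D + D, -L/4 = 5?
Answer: -216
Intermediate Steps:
O(W, A) = 5/3 + A/3 (O(W, A) = (A + 5)/3 = (5 + A)/3 = 5/3 + A/3)
L = -20 (L = -4*5 = -20)
M(D, s) = 2*D
K(r) = -20 + r**2 (K(r) = r*r - 20 = r**2 - 20 = -20 + r**2)
T(x, h) = 73 (T(x, h) = 0 + 73 = 73)
T(M(O(-4, 5), 9), K(-10)) - (63 - 80)**2 = 73 - (63 - 80)**2 = 73 - 1*(-17)**2 = 73 - 1*289 = 73 - 289 = -216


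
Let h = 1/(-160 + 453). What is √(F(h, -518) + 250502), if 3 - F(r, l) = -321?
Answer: √250826 ≈ 500.83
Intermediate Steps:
h = 1/293 ≈ 0.0034130
F(r, l) = 324 (F(r, l) = 3 - 1*(-321) = 3 + 321 = 324)
√(F(h, -518) + 250502) = √(324 + 250502) = √250826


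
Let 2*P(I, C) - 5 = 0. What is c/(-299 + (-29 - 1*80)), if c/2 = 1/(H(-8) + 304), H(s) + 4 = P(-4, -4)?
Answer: -1/61710 ≈ -1.6205e-5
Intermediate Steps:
P(I, C) = 5/2 (P(I, C) = 5/2 + (1/2)*0 = 5/2 + 0 = 5/2)
H(s) = -3/2 (H(s) = -4 + 5/2 = -3/2)
c = 4/605 (c = 2/(-3/2 + 304) = 2/(605/2) = 2*(2/605) = 4/605 ≈ 0.0066116)
c/(-299 + (-29 - 1*80)) = (4/605)/(-299 + (-29 - 1*80)) = (4/605)/(-299 + (-29 - 80)) = (4/605)/(-299 - 109) = (4/605)/(-408) = -1/408*4/605 = -1/61710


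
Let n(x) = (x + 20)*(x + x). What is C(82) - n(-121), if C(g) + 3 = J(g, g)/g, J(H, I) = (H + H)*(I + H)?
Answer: -24117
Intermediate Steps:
n(x) = 2*x*(20 + x) (n(x) = (20 + x)*(2*x) = 2*x*(20 + x))
J(H, I) = 2*H*(H + I) (J(H, I) = (2*H)*(H + I) = 2*H*(H + I))
C(g) = -3 + 4*g (C(g) = -3 + (2*g*(g + g))/g = -3 + (2*g*(2*g))/g = -3 + (4*g²)/g = -3 + 4*g)
C(82) - n(-121) = (-3 + 4*82) - 2*(-121)*(20 - 121) = (-3 + 328) - 2*(-121)*(-101) = 325 - 1*24442 = 325 - 24442 = -24117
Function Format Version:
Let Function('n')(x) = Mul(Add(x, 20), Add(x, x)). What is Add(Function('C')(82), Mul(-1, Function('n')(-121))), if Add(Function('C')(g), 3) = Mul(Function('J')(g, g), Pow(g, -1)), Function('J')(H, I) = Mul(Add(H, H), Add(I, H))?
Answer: -24117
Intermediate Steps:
Function('n')(x) = Mul(2, x, Add(20, x)) (Function('n')(x) = Mul(Add(20, x), Mul(2, x)) = Mul(2, x, Add(20, x)))
Function('J')(H, I) = Mul(2, H, Add(H, I)) (Function('J')(H, I) = Mul(Mul(2, H), Add(H, I)) = Mul(2, H, Add(H, I)))
Function('C')(g) = Add(-3, Mul(4, g)) (Function('C')(g) = Add(-3, Mul(Mul(2, g, Add(g, g)), Pow(g, -1))) = Add(-3, Mul(Mul(2, g, Mul(2, g)), Pow(g, -1))) = Add(-3, Mul(Mul(4, Pow(g, 2)), Pow(g, -1))) = Add(-3, Mul(4, g)))
Add(Function('C')(82), Mul(-1, Function('n')(-121))) = Add(Add(-3, Mul(4, 82)), Mul(-1, Mul(2, -121, Add(20, -121)))) = Add(Add(-3, 328), Mul(-1, Mul(2, -121, -101))) = Add(325, Mul(-1, 24442)) = Add(325, -24442) = -24117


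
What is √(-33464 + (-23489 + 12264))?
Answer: I*√44689 ≈ 211.4*I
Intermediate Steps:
√(-33464 + (-23489 + 12264)) = √(-33464 - 11225) = √(-44689) = I*√44689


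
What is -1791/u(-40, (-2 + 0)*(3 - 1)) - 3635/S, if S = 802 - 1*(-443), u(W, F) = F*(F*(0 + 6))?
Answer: -171917/7968 ≈ -21.576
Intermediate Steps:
u(W, F) = 6*F² (u(W, F) = F*(F*6) = F*(6*F) = 6*F²)
S = 1245 (S = 802 + 443 = 1245)
-1791/u(-40, (-2 + 0)*(3 - 1)) - 3635/S = -1791*1/(6*(-2 + 0)²*(3 - 1)²) - 3635/1245 = -1791/(6*(-2*2)²) - 3635*1/1245 = -1791/(6*(-4)²) - 727/249 = -1791/(6*16) - 727/249 = -1791/96 - 727/249 = -1791*1/96 - 727/249 = -597/32 - 727/249 = -171917/7968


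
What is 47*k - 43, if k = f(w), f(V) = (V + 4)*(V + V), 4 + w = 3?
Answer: -325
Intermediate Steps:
w = -1 (w = -4 + 3 = -1)
f(V) = 2*V*(4 + V) (f(V) = (4 + V)*(2*V) = 2*V*(4 + V))
k = -6 (k = 2*(-1)*(4 - 1) = 2*(-1)*3 = -6)
47*k - 43 = 47*(-6) - 43 = -282 - 43 = -325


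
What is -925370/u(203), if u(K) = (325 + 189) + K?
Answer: -925370/717 ≈ -1290.6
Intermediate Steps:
u(K) = 514 + K
-925370/u(203) = -925370/(514 + 203) = -925370/717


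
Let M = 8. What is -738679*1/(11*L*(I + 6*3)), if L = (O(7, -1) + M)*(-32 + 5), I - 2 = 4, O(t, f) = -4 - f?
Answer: 738679/35640 ≈ 20.726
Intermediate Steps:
I = 6 (I = 2 + 4 = 6)
L = -135 (L = ((-4 - 1*(-1)) + 8)*(-32 + 5) = ((-4 + 1) + 8)*(-27) = (-3 + 8)*(-27) = 5*(-27) = -135)
-738679*1/(11*L*(I + 6*3)) = -738679*(-1/(1485*(6 + 6*3))) = -738679*(-1/(1485*(6 + 18))) = -738679/((24*(-135))*11) = -738679/((-3240*11)) = -738679/(-35640) = -738679*(-1/35640) = 738679/35640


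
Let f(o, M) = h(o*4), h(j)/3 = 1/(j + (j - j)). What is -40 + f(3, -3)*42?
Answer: -59/2 ≈ -29.500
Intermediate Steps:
h(j) = 3/j (h(j) = 3/(j + (j - j)) = 3/(j + 0) = 3/j)
f(o, M) = 3/(4*o) (f(o, M) = 3/((o*4)) = 3/((4*o)) = 3*(1/(4*o)) = 3/(4*o))
-40 + f(3, -3)*42 = -40 + ((¾)/3)*42 = -40 + ((¾)*(⅓))*42 = -40 + (¼)*42 = -40 + 21/2 = -59/2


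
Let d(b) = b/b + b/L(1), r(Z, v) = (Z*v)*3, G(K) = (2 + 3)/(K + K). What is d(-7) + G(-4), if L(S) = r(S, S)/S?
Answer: -47/24 ≈ -1.9583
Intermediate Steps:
G(K) = 5/(2*K) (G(K) = 5/((2*K)) = 5*(1/(2*K)) = 5/(2*K))
r(Z, v) = 3*Z*v
L(S) = 3*S (L(S) = (3*S*S)/S = (3*S**2)/S = 3*S)
d(b) = 1 + b/3 (d(b) = b/b + b/((3*1)) = 1 + b/3)
d(-7) + G(-4) = (1 + (1/3)*(-7)) + (5/2)/(-4) = (1 - 7/3) + (5/2)*(-1/4) = -4/3 - 5/8 = -47/24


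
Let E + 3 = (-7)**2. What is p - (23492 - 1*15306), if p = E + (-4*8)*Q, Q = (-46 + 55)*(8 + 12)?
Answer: -13900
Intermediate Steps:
Q = 180 (Q = 9*20 = 180)
E = 46 (E = -3 + (-7)**2 = -3 + 49 = 46)
p = -5714 (p = 46 - 4*8*180 = 46 - 32*180 = 46 - 5760 = -5714)
p - (23492 - 1*15306) = -5714 - (23492 - 1*15306) = -5714 - (23492 - 15306) = -5714 - 1*8186 = -5714 - 8186 = -13900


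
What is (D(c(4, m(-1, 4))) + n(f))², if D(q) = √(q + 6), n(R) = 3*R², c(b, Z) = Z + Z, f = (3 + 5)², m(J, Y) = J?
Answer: 151044100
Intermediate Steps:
f = 64 (f = 8² = 64)
c(b, Z) = 2*Z
D(q) = √(6 + q)
(D(c(4, m(-1, 4))) + n(f))² = (√(6 + 2*(-1)) + 3*64²)² = (√(6 - 2) + 3*4096)² = (√4 + 12288)² = (2 + 12288)² = 12290² = 151044100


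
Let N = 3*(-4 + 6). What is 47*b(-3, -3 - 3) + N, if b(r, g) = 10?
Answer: 476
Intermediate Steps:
N = 6 (N = 3*2 = 6)
47*b(-3, -3 - 3) + N = 47*10 + 6 = 470 + 6 = 476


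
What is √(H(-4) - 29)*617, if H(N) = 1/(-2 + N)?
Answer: 3085*I*√42/6 ≈ 3332.2*I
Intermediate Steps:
√(H(-4) - 29)*617 = √(1/(-2 - 4) - 29)*617 = √(1/(-6) - 29)*617 = √(-⅙ - 29)*617 = √(-175/6)*617 = (5*I*√42/6)*617 = 3085*I*√42/6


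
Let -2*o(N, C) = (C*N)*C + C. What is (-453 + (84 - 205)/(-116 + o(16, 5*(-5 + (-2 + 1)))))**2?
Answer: 10937783501824/53304601 ≈ 2.0519e+5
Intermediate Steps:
o(N, C) = -C/2 - N*C**2/2 (o(N, C) = -((C*N)*C + C)/2 = -(N*C**2 + C)/2 = -(C + N*C**2)/2 = -C/2 - N*C**2/2)
(-453 + (84 - 205)/(-116 + o(16, 5*(-5 + (-2 + 1)))))**2 = (-453 + (84 - 205)/(-116 - 5*(-5 + (-2 + 1))*(1 + (5*(-5 + (-2 + 1)))*16)/2))**2 = (-453 - 121/(-116 - 5*(-5 - 1)*(1 + (5*(-5 - 1))*16)/2))**2 = (-453 - 121/(-116 - 5*(-6)*(1 + (5*(-6))*16)/2))**2 = (-453 - 121/(-116 - 1/2*(-30)*(1 - 30*16)))**2 = (-453 - 121/(-116 - 1/2*(-30)*(1 - 480)))**2 = (-453 - 121/(-116 - 1/2*(-30)*(-479)))**2 = (-453 - 121/(-116 - 7185))**2 = (-453 - 121/(-7301))**2 = (-453 - 121*(-1/7301))**2 = (-453 + 121/7301)**2 = (-3307232/7301)**2 = 10937783501824/53304601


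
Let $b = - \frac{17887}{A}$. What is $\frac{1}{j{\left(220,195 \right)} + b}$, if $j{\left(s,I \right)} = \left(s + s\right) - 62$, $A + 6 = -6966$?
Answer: $\frac{6972}{2653303} \approx 0.0026277$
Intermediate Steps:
$A = -6972$ ($A = -6 - 6966 = -6972$)
$j{\left(s,I \right)} = -62 + 2 s$ ($j{\left(s,I \right)} = 2 s - 62 = -62 + 2 s$)
$b = \frac{17887}{6972}$ ($b = - \frac{17887}{-6972} = - \frac{17887 \left(-1\right)}{6972} = \left(-1\right) \left(- \frac{17887}{6972}\right) = \frac{17887}{6972} \approx 2.5655$)
$\frac{1}{j{\left(220,195 \right)} + b} = \frac{1}{\left(-62 + 2 \cdot 220\right) + \frac{17887}{6972}} = \frac{1}{\left(-62 + 440\right) + \frac{17887}{6972}} = \frac{1}{378 + \frac{17887}{6972}} = \frac{1}{\frac{2653303}{6972}} = \frac{6972}{2653303}$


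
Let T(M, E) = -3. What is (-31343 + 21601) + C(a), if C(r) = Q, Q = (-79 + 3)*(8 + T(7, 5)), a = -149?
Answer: -10122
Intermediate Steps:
Q = -380 (Q = (-79 + 3)*(8 - 3) = -76*5 = -380)
C(r) = -380
(-31343 + 21601) + C(a) = (-31343 + 21601) - 380 = -9742 - 380 = -10122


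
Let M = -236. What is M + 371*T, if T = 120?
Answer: 44284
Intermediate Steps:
M + 371*T = -236 + 371*120 = -236 + 44520 = 44284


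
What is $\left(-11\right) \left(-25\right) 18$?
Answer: $4950$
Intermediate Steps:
$\left(-11\right) \left(-25\right) 18 = 275 \cdot 18 = 4950$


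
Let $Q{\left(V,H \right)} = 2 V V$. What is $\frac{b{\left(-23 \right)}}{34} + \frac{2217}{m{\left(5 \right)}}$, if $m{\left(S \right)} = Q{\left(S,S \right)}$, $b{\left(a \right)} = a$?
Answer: $\frac{18557}{425} \approx 43.664$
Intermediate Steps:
$Q{\left(V,H \right)} = 2 V^{2}$
$m{\left(S \right)} = 2 S^{2}$
$\frac{b{\left(-23 \right)}}{34} + \frac{2217}{m{\left(5 \right)}} = - \frac{23}{34} + \frac{2217}{2 \cdot 5^{2}} = \left(-23\right) \frac{1}{34} + \frac{2217}{2 \cdot 25} = - \frac{23}{34} + \frac{2217}{50} = \frac{18557}{425}$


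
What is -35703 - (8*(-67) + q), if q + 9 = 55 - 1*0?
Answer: -35213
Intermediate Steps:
q = 46 (q = -9 + (55 - 1*0) = -9 + (55 + 0) = -9 + 55 = 46)
-35703 - (8*(-67) + q) = -35703 - (8*(-67) + 46) = -35703 - (-536 + 46) = -35703 - 1*(-490) = -35703 + 490 = -35213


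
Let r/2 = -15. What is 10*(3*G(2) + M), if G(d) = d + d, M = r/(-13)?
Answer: 1860/13 ≈ 143.08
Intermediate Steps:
r = -30 (r = 2*(-15) = -30)
M = 30/13 (M = -30/(-13) = -30*(-1/13) = 30/13 ≈ 2.3077)
G(d) = 2*d
10*(3*G(2) + M) = 10*(3*(2*2) + 30/13) = 10*(3*4 + 30/13) = 10*(12 + 30/13) = 10*(186/13) = 1860/13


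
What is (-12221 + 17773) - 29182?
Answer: -23630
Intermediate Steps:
(-12221 + 17773) - 29182 = 5552 - 29182 = -23630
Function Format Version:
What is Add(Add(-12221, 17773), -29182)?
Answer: -23630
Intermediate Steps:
Add(Add(-12221, 17773), -29182) = Add(5552, -29182) = -23630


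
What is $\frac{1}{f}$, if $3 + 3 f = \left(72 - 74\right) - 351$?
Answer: $- \frac{3}{356} \approx -0.008427$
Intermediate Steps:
$f = - \frac{356}{3}$ ($f = -1 + \frac{\left(72 - 74\right) - 351}{3} = -1 + \frac{-2 - 351}{3} = -1 + \frac{1}{3} \left(-353\right) = -1 - \frac{353}{3} = - \frac{356}{3} \approx -118.67$)
$\frac{1}{f} = \frac{1}{- \frac{356}{3}} = - \frac{3}{356}$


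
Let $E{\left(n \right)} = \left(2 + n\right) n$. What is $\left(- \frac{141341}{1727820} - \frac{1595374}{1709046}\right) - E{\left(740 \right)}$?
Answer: $- \frac{90077468387357387}{164051325540} \approx -5.4908 \cdot 10^{5}$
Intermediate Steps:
$E{\left(n \right)} = n \left(2 + n\right)$
$\left(- \frac{141341}{1727820} - \frac{1595374}{1709046}\right) - E{\left(740 \right)} = \left(- \frac{141341}{1727820} - \frac{1595374}{1709046}\right) - 740 \left(2 + 740\right) = \left(\left(-141341\right) \frac{1}{1727820} - \frac{797687}{854523}\right) - 740 \cdot 742 = \left(- \frac{141341}{1727820} - \frac{797687}{854523}\right) - 549080 = - \frac{166559854187}{164051325540} - 549080 = - \frac{90077468387357387}{164051325540}$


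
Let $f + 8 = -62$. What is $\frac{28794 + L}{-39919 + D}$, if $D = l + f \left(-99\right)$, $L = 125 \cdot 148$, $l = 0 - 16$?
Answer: $- \frac{47294}{33005} \approx -1.4329$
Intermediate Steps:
$f = -70$ ($f = -8 - 62 = -70$)
$l = -16$ ($l = 0 - 16 = -16$)
$L = 18500$
$D = 6914$ ($D = -16 - -6930 = -16 + 6930 = 6914$)
$\frac{28794 + L}{-39919 + D} = \frac{28794 + 18500}{-39919 + 6914} = \frac{47294}{-33005} = 47294 \left(- \frac{1}{33005}\right) = - \frac{47294}{33005}$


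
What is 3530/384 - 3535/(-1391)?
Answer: 3133835/267072 ≈ 11.734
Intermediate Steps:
3530/384 - 3535/(-1391) = 3530*(1/384) - 3535*(-1/1391) = 1765/192 + 3535/1391 = 3133835/267072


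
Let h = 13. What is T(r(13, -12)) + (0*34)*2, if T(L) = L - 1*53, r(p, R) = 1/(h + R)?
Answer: -52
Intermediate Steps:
r(p, R) = 1/(13 + R)
T(L) = -53 + L (T(L) = L - 53 = -53 + L)
T(r(13, -12)) + (0*34)*2 = (-53 + 1/(13 - 12)) + (0*34)*2 = (-53 + 1/1) + 0*2 = (-53 + 1) + 0 = -52 + 0 = -52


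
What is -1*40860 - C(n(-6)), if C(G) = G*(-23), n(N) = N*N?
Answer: -40032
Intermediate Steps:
n(N) = N**2
C(G) = -23*G
-1*40860 - C(n(-6)) = -1*40860 - (-23)*(-6)**2 = -40860 - (-23)*36 = -40860 - 1*(-828) = -40860 + 828 = -40032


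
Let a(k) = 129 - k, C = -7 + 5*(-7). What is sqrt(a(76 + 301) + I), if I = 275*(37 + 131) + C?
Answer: sqrt(45910) ≈ 214.27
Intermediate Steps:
C = -42 (C = -7 - 35 = -42)
I = 46158 (I = 275*(37 + 131) - 42 = 275*168 - 42 = 46200 - 42 = 46158)
sqrt(a(76 + 301) + I) = sqrt((129 - (76 + 301)) + 46158) = sqrt((129 - 1*377) + 46158) = sqrt((129 - 377) + 46158) = sqrt(-248 + 46158) = sqrt(45910)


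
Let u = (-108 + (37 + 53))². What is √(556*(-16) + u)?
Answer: 2*I*√2143 ≈ 92.585*I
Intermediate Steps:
u = 324 (u = (-108 + 90)² = (-18)² = 324)
√(556*(-16) + u) = √(556*(-16) + 324) = √(-8896 + 324) = √(-8572) = 2*I*√2143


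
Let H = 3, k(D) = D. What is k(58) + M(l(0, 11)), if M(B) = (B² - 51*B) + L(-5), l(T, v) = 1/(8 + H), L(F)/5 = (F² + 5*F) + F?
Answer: 3433/121 ≈ 28.372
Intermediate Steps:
L(F) = 5*F² + 30*F (L(F) = 5*((F² + 5*F) + F) = 5*(F² + 6*F) = 5*F² + 30*F)
l(T, v) = 1/11 (l(T, v) = 1/(8 + 3) = 1/11)
M(B) = -25 + B² - 51*B (M(B) = (B² - 51*B) + 5*(-5)*(6 - 5) = (B² - 51*B) + 5*(-5)*1 = (B² - 51*B) - 25 = -25 + B² - 51*B)
k(58) + M(l(0, 11)) = 58 + (-25 + (1/11)² - 51*1/11) = 58 + (-25 + 1/121 - 51/11) = 58 - 3585/121 = 3433/121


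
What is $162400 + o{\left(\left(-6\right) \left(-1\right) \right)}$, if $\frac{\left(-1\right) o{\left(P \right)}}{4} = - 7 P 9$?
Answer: $163912$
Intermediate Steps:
$o{\left(P \right)} = 252 P$ ($o{\left(P \right)} = - 4 - 7 P 9 = - 4 \left(- 63 P\right) = 252 P$)
$162400 + o{\left(\left(-6\right) \left(-1\right) \right)} = 162400 + 252 \left(\left(-6\right) \left(-1\right)\right) = 162400 + 252 \cdot 6 = 162400 + 1512 = 163912$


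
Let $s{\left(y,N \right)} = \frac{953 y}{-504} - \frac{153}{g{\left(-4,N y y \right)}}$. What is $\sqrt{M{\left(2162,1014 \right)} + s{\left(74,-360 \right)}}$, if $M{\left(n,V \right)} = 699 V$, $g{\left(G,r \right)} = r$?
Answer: $\frac{\sqrt{684528298400170}}{31080} \approx 841.81$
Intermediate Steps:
$s{\left(y,N \right)} = - \frac{953 y}{504} - \frac{153}{N y^{2}}$ ($s{\left(y,N \right)} = \frac{953 y}{-504} - \frac{153}{N y y} = 953 y \left(- \frac{1}{504}\right) - \frac{153}{N y^{2}} = - \frac{953 y}{504} - 153 \frac{1}{N y^{2}} = - \frac{953 y}{504} - \frac{153}{N y^{2}}$)
$\sqrt{M{\left(2162,1014 \right)} + s{\left(74,-360 \right)}} = \sqrt{699 \cdot 1014 - \left(\frac{35261}{252} + \frac{153}{\left(-360\right) 5476}\right)} = \sqrt{708786 - \left(\frac{35261}{252} - \frac{17}{219040}\right)} = \sqrt{708786 + \left(- \frac{35261}{252} + \frac{17}{219040}\right)} = \sqrt{708786 - \frac{1930891289}{13799520}} = \sqrt{\frac{9778975691431}{13799520}} = \frac{\sqrt{684528298400170}}{31080}$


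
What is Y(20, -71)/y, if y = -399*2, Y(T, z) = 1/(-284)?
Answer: 1/226632 ≈ 4.4124e-6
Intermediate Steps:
Y(T, z) = -1/284
y = -798
Y(20, -71)/y = -1/284/(-798) = -1/284*(-1/798) = 1/226632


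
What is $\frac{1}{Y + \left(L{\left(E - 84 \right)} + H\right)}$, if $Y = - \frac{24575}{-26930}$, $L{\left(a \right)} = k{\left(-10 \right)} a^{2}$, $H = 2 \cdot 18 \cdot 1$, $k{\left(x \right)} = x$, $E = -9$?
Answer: $- \frac{5386}{465636329} \approx -1.1567 \cdot 10^{-5}$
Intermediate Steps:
$H = 36$ ($H = 36 \cdot 1 = 36$)
$L{\left(a \right)} = - 10 a^{2}$
$Y = \frac{4915}{5386}$ ($Y = \left(-24575\right) \left(- \frac{1}{26930}\right) = \frac{4915}{5386} \approx 0.91255$)
$\frac{1}{Y + \left(L{\left(E - 84 \right)} + H\right)} = \frac{1}{\frac{4915}{5386} + \left(- 10 \left(-9 - 84\right)^{2} + 36\right)} = \frac{1}{\frac{4915}{5386} + \left(- 10 \left(-93\right)^{2} + 36\right)} = \frac{1}{\frac{4915}{5386} + \left(\left(-10\right) 8649 + 36\right)} = \frac{1}{\frac{4915}{5386} + \left(-86490 + 36\right)} = \frac{1}{\frac{4915}{5386} - 86454} = \frac{1}{- \frac{465636329}{5386}} = - \frac{5386}{465636329}$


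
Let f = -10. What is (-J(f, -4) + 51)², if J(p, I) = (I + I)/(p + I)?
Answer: 124609/49 ≈ 2543.0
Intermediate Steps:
J(p, I) = 2*I/(I + p) (J(p, I) = (2*I)/(I + p) = 2*I/(I + p))
(-J(f, -4) + 51)² = (-2*(-4)/(-4 - 10) + 51)² = (-2*(-4)/(-14) + 51)² = (-2*(-4)*(-1)/14 + 51)² = (-1*4/7 + 51)² = (-4/7 + 51)² = (353/7)² = 124609/49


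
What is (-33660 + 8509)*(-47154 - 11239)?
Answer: 1468642343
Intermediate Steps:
(-33660 + 8509)*(-47154 - 11239) = -25151*(-58393) = 1468642343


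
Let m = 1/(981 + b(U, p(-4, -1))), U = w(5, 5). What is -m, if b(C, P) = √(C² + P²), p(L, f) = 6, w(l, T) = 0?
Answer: -1/987 ≈ -0.0010132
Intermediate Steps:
U = 0
m = 1/987 (m = 1/(981 + √(0² + 6²)) = 1/(981 + √(0 + 36)) = 1/(981 + √36) = 1/(981 + 6) = 1/987 ≈ 0.0010132)
-m = -1*1/987 = -1/987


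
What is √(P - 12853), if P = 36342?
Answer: √23489 ≈ 153.26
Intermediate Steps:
√(P - 12853) = √(36342 - 12853) = √23489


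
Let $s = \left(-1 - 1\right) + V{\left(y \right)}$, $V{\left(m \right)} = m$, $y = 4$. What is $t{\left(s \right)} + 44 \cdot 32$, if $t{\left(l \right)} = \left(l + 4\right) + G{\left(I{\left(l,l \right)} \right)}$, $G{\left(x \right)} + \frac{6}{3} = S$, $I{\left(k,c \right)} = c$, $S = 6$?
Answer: $1418$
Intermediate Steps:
$G{\left(x \right)} = 4$ ($G{\left(x \right)} = -2 + 6 = 4$)
$s = 2$ ($s = \left(-1 - 1\right) + 4 = -2 + 4 = 2$)
$t{\left(l \right)} = 8 + l$ ($t{\left(l \right)} = \left(l + 4\right) + 4 = \left(4 + l\right) + 4 = 8 + l$)
$t{\left(s \right)} + 44 \cdot 32 = \left(8 + 2\right) + 44 \cdot 32 = 10 + 1408 = 1418$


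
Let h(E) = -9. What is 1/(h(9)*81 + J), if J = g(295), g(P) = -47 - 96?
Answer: -1/872 ≈ -0.0011468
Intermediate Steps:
g(P) = -143
J = -143
1/(h(9)*81 + J) = 1/(-9*81 - 143) = 1/(-729 - 143) = 1/(-872) = -1/872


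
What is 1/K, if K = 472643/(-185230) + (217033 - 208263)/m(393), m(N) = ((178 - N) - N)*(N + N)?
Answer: -22129798560/56873721271 ≈ -0.38910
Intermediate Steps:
m(N) = 2*N*(178 - 2*N) (m(N) = (178 - 2*N)*(2*N) = 2*N*(178 - 2*N))
K = -56873721271/22129798560 (K = 472643/(-185230) + (217033 - 208263)/((4*393*(89 - 1*393))) = 472643*(-1/185230) + 8770/((4*393*(89 - 393))) = -472643/185230 + 8770/((4*393*(-304))) = -472643/185230 + 8770/(-477888) = -472643/185230 + 8770*(-1/477888) = -472643/185230 - 4385/238944 = -56873721271/22129798560 ≈ -2.5700)
1/K = 1/(-56873721271/22129798560) = -22129798560/56873721271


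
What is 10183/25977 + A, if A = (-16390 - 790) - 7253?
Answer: -634685858/25977 ≈ -24433.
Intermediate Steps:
A = -24433 (A = -17180 - 7253 = -24433)
10183/25977 + A = 10183/25977 - 24433 = -634685858/25977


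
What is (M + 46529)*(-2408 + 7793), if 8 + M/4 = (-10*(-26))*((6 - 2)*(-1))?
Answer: 227984745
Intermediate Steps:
M = -4192 (M = -32 + 4*((-10*(-26))*((6 - 2)*(-1))) = -32 + 4*(260*(4*(-1))) = -32 + 4*(260*(-4)) = -32 + 4*(-1040) = -32 - 4160 = -4192)
(M + 46529)*(-2408 + 7793) = (-4192 + 46529)*(-2408 + 7793) = 42337*5385 = 227984745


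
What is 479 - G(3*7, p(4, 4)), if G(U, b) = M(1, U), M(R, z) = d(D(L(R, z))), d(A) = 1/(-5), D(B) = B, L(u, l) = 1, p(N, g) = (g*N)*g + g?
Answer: 2396/5 ≈ 479.20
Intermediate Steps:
p(N, g) = g + N*g² (p(N, g) = (N*g)*g + g = N*g² + g = g + N*g²)
d(A) = -⅕
M(R, z) = -⅕
G(U, b) = -⅕
479 - G(3*7, p(4, 4)) = 479 - 1*(-⅕) = 479 + ⅕ = 2396/5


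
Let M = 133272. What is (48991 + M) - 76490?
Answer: 105773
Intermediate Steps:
(48991 + M) - 76490 = (48991 + 133272) - 76490 = 182263 - 76490 = 105773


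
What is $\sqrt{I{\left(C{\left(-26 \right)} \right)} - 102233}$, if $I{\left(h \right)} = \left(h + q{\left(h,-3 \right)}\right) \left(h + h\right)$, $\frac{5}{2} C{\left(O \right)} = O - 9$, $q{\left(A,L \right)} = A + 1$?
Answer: $i \sqrt{101477} \approx 318.55 i$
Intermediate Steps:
$q{\left(A,L \right)} = 1 + A$
$C{\left(O \right)} = - \frac{18}{5} + \frac{2 O}{5}$ ($C{\left(O \right)} = \frac{2 \left(O - 9\right)}{5} = \frac{2 \left(-9 + O\right)}{5} = - \frac{18}{5} + \frac{2 O}{5}$)
$I{\left(h \right)} = 2 h \left(1 + 2 h\right)$ ($I{\left(h \right)} = \left(h + \left(1 + h\right)\right) \left(h + h\right) = \left(1 + 2 h\right) 2 h = 2 h \left(1 + 2 h\right)$)
$\sqrt{I{\left(C{\left(-26 \right)} \right)} - 102233} = \sqrt{2 \left(- \frac{18}{5} + \frac{2}{5} \left(-26\right)\right) \left(1 + 2 \left(- \frac{18}{5} + \frac{2}{5} \left(-26\right)\right)\right) - 102233} = \sqrt{2 \left(- \frac{18}{5} - \frac{52}{5}\right) \left(1 + 2 \left(- \frac{18}{5} - \frac{52}{5}\right)\right) - 102233} = \sqrt{2 \left(-14\right) \left(1 + 2 \left(-14\right)\right) - 102233} = \sqrt{2 \left(-14\right) \left(1 - 28\right) - 102233} = \sqrt{2 \left(-14\right) \left(-27\right) - 102233} = \sqrt{756 - 102233} = \sqrt{-101477} = i \sqrt{101477}$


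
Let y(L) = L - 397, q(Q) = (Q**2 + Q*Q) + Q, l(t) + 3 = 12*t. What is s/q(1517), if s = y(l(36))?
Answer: 32/4604095 ≈ 6.9503e-6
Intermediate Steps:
l(t) = -3 + 12*t
q(Q) = Q + 2*Q**2 (q(Q) = (Q**2 + Q**2) + Q = 2*Q**2 + Q = Q + 2*Q**2)
y(L) = -397 + L
s = 32 (s = -397 + (-3 + 12*36) = -397 + (-3 + 432) = -397 + 429 = 32)
s/q(1517) = 32/((1517*(1 + 2*1517))) = 32/((1517*(1 + 3034))) = 32/((1517*3035)) = 32/4604095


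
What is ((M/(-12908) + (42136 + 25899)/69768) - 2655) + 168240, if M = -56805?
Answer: 5325891209045/32163048 ≈ 1.6559e+5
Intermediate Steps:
((M/(-12908) + (42136 + 25899)/69768) - 2655) + 168240 = ((-56805/(-12908) + (42136 + 25899)/69768) - 2655) + 168240 = ((-56805*(-1/12908) + 68035*(1/69768)) - 2655) + 168240 = ((8115/1844 + 68035/69768) - 2655) + 168240 = (172905965/32163048 - 2655) + 168240 = -85219986475/32163048 + 168240 = 5325891209045/32163048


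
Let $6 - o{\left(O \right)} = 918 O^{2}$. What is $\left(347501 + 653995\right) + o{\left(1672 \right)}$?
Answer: $-2565344610$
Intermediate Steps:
$o{\left(O \right)} = 6 - 918 O^{2}$
$\left(347501 + 653995\right) + o{\left(1672 \right)} = \left(347501 + 653995\right) + \left(6 - 918 \cdot 1672^{2}\right) = 1001496 + \left(6 - 2566346112\right) = 1001496 - 2566346106 = -2565344610$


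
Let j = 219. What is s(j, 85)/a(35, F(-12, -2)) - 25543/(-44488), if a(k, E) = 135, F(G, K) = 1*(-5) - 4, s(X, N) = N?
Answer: 1445957/1201176 ≈ 1.2038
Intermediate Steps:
F(G, K) = -9 (F(G, K) = -5 - 4 = -9)
s(j, 85)/a(35, F(-12, -2)) - 25543/(-44488) = 85/135 - 25543/(-44488) = 85*(1/135) - 25543*(-1/44488) = 17/27 + 25543/44488 = 1445957/1201176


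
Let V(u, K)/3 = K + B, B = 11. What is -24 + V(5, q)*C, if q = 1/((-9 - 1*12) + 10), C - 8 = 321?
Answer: 118176/11 ≈ 10743.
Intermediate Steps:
C = 329 (C = 8 + 321 = 329)
q = -1/11 (q = 1/((-9 - 12) + 10) = 1/(-21 + 10) = 1/(-11) = -1/11 ≈ -0.090909)
V(u, K) = 33 + 3*K (V(u, K) = 3*(K + 11) = 3*(11 + K) = 33 + 3*K)
-24 + V(5, q)*C = -24 + (33 + 3*(-1/11))*329 = -24 + (33 - 3/11)*329 = -24 + (360/11)*329 = -24 + 118440/11 = 118176/11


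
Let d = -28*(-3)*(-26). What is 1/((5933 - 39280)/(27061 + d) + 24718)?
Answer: 24877/614876339 ≈ 4.0459e-5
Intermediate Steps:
d = -2184 (d = 84*(-26) = -2184)
1/((5933 - 39280)/(27061 + d) + 24718) = 1/((5933 - 39280)/(27061 - 2184) + 24718) = 1/(-33347/24877 + 24718) = 1/(614876339/24877) = 24877/614876339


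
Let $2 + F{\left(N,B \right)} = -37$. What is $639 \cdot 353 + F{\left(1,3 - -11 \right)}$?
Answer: $225528$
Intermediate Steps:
$F{\left(N,B \right)} = -39$ ($F{\left(N,B \right)} = -2 - 37 = -39$)
$639 \cdot 353 + F{\left(1,3 - -11 \right)} = 639 \cdot 353 - 39 = 225567 - 39 = 225528$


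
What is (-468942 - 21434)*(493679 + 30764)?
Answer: -257174260568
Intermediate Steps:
(-468942 - 21434)*(493679 + 30764) = -490376*524443 = -257174260568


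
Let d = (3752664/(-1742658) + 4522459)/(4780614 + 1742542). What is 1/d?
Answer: 1894604998108/1313515933893 ≈ 1.4424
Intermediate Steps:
d = 1313515933893/1894604998108 (d = (3752664*(-1/1742658) + 4522459)/6523156 = (-625444/290443 + 4522459)*(1/6523156) = (1313515933893/290443)*(1/6523156) = 1313515933893/1894604998108 ≈ 0.69329)
1/d = 1/(1313515933893/1894604998108) = 1894604998108/1313515933893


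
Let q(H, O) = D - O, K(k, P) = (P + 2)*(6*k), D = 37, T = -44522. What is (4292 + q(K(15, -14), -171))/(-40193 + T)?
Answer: -900/16943 ≈ -0.053119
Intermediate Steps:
K(k, P) = 6*k*(2 + P) (K(k, P) = (2 + P)*(6*k) = 6*k*(2 + P))
q(H, O) = 37 - O
(4292 + q(K(15, -14), -171))/(-40193 + T) = (4292 + (37 - 1*(-171)))/(-40193 - 44522) = (4292 + (37 + 171))/(-84715) = (4292 + 208)*(-1/84715) = 4500*(-1/84715) = -900/16943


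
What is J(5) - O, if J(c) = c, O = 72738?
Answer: -72733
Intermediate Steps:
J(5) - O = 5 - 1*72738 = 5 - 72738 = -72733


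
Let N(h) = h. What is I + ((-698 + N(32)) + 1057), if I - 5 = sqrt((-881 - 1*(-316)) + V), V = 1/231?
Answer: 396 + I*sqrt(30148734)/231 ≈ 396.0 + 23.77*I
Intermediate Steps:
V = 1/231 ≈ 0.0043290
I = 5 + I*sqrt(30148734)/231 (I = 5 + sqrt((-881 - 1*(-316)) + 1/231) = 5 + sqrt((-881 + 316) + 1/231) = 5 + sqrt(-565 + 1/231) = 5 + sqrt(-130514/231) = 5 + I*sqrt(30148734)/231 ≈ 5.0 + 23.77*I)
I + ((-698 + N(32)) + 1057) = (5 + I*sqrt(30148734)/231) + ((-698 + 32) + 1057) = (5 + I*sqrt(30148734)/231) + (-666 + 1057) = (5 + I*sqrt(30148734)/231) + 391 = 396 + I*sqrt(30148734)/231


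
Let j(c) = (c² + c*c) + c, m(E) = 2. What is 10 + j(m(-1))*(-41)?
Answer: -400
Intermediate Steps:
j(c) = c + 2*c² (j(c) = (c² + c²) + c = 2*c² + c = c + 2*c²)
10 + j(m(-1))*(-41) = 10 + (2*(1 + 2*2))*(-41) = 10 + (2*(1 + 4))*(-41) = 10 + (2*5)*(-41) = 10 + 10*(-41) = 10 - 410 = -400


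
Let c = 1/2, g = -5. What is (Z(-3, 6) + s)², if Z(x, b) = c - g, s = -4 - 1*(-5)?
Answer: 169/4 ≈ 42.250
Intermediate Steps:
s = 1 (s = -4 + 5 = 1)
c = ½ ≈ 0.50000
Z(x, b) = 11/2 (Z(x, b) = ½ - 1*(-5) = ½ + 5 = 11/2)
(Z(-3, 6) + s)² = (11/2 + 1)² = (13/2)² = 169/4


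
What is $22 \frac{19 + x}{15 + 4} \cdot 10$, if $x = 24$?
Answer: $\frac{9460}{19} \approx 497.89$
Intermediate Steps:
$22 \frac{19 + x}{15 + 4} \cdot 10 = 22 \frac{19 + 24}{15 + 4} \cdot 10 = 22 \cdot \frac{43}{19} \cdot 10 = \frac{946}{19} \cdot 10 = \frac{9460}{19}$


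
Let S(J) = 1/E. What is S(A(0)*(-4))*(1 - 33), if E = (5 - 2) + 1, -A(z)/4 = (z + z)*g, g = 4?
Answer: -8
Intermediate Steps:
A(z) = -32*z (A(z) = -4*(z + z)*4 = -4*2*z*4 = -32*z)
E = 4 (E = 3 + 1 = 4)
S(J) = ¼ (S(J) = 1/4 = ¼)
S(A(0)*(-4))*(1 - 33) = (1 - 33)/4 = (¼)*(-32) = -8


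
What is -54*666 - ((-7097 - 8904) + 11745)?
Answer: -31708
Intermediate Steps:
-54*666 - ((-7097 - 8904) + 11745) = -35964 - (-16001 + 11745) = -35964 - 1*(-4256) = -35964 + 4256 = -31708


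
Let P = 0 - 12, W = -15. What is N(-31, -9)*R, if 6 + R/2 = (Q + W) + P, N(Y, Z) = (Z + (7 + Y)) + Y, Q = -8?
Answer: 5248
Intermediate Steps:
N(Y, Z) = 7 + Z + 2*Y (N(Y, Z) = (7 + Y + Z) + Y = 7 + Z + 2*Y)
P = -12
R = -82 (R = -12 + 2*((-8 - 15) - 12) = -12 + 2*(-23 - 12) = -12 + 2*(-35) = -12 - 70 = -82)
N(-31, -9)*R = (7 - 9 + 2*(-31))*(-82) = (7 - 9 - 62)*(-82) = -64*(-82) = 5248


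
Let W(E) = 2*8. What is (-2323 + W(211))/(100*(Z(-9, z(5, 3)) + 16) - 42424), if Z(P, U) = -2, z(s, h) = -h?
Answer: 2307/41024 ≈ 0.056235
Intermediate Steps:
W(E) = 16
(-2323 + W(211))/(100*(Z(-9, z(5, 3)) + 16) - 42424) = (-2323 + 16)/(100*(-2 + 16) - 42424) = -2307/(100*14 - 42424) = -2307/(1400 - 42424) = -2307/(-41024) = -2307*(-1/41024) = 2307/41024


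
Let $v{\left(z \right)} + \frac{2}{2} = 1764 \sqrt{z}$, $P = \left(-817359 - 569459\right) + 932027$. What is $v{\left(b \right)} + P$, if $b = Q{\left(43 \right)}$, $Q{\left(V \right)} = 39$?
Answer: $-454792 + 1764 \sqrt{39} \approx -4.4378 \cdot 10^{5}$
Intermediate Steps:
$P = -454791$ ($P = -1386818 + 932027 = -454791$)
$b = 39$
$v{\left(z \right)} = -1 + 1764 \sqrt{z}$
$v{\left(b \right)} + P = \left(-1 + 1764 \sqrt{39}\right) - 454791 = -454792 + 1764 \sqrt{39}$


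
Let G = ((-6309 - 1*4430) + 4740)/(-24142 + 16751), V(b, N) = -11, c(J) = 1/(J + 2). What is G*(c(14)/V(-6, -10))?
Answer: -5999/1300816 ≈ -0.0046117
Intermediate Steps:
c(J) = 1/(2 + J)
G = 5999/7391 (G = ((-6309 - 4430) + 4740)/(-7391) = (-10739 + 4740)*(-1/7391) = -5999*(-1/7391) = 5999/7391 ≈ 0.81166)
G*(c(14)/V(-6, -10)) = 5999*(1/((2 + 14)*(-11)))/7391 = 5999*(-1/11/16)/7391 = 5999*((1/16)*(-1/11))/7391 = (5999/7391)*(-1/176) = -5999/1300816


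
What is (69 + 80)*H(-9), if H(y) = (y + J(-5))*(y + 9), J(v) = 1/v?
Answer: 0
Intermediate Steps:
H(y) = (9 + y)*(-1/5 + y) (H(y) = (y + 1/(-5))*(y + 9) = (y - 1/5)*(9 + y) = (-1/5 + y)*(9 + y) = (9 + y)*(-1/5 + y))
(69 + 80)*H(-9) = (69 + 80)*(-9/5 + (-9)**2 + (44/5)*(-9)) = 149*(-9/5 + 81 - 396/5) = 149*0 = 0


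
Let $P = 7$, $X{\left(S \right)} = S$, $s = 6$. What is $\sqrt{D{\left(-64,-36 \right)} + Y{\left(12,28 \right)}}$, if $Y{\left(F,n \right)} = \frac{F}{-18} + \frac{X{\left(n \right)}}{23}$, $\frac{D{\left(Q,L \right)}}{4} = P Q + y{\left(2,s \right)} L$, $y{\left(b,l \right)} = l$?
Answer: $\frac{17 i \sqrt{43746}}{69} \approx 51.531 i$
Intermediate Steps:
$D{\left(Q,L \right)} = 24 L + 28 Q$ ($D{\left(Q,L \right)} = 4 \left(7 Q + 6 L\right) = 4 \left(6 L + 7 Q\right) = 24 L + 28 Q$)
$Y{\left(F,n \right)} = - \frac{F}{18} + \frac{n}{23}$ ($Y{\left(F,n \right)} = \frac{F}{-18} + \frac{n}{23} = F \left(- \frac{1}{18}\right) + n \frac{1}{23} = - \frac{F}{18} + \frac{n}{23}$)
$\sqrt{D{\left(-64,-36 \right)} + Y{\left(12,28 \right)}} = \sqrt{\left(24 \left(-36\right) + 28 \left(-64\right)\right) + \left(\left(- \frac{1}{18}\right) 12 + \frac{1}{23} \cdot 28\right)} = \sqrt{\left(-864 - 1792\right) + \left(- \frac{2}{3} + \frac{28}{23}\right)} = \sqrt{-2656 + \frac{38}{69}} = \sqrt{- \frac{183226}{69}} = \frac{17 i \sqrt{43746}}{69}$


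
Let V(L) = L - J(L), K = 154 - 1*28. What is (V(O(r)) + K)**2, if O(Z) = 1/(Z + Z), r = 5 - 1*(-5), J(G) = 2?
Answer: 6155361/400 ≈ 15388.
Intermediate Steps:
K = 126 (K = 154 - 28 = 126)
r = 10 (r = 5 + 5 = 10)
O(Z) = 1/(2*Z)
V(L) = -2 + L (V(L) = L - 1*2 = L - 2 = -2 + L)
(V(O(r)) + K)**2 = ((-2 + (1/2)/10) + 126)**2 = ((-2 + (1/2)*(1/10)) + 126)**2 = ((-2 + 1/20) + 126)**2 = (-39/20 + 126)**2 = (2481/20)**2 = 6155361/400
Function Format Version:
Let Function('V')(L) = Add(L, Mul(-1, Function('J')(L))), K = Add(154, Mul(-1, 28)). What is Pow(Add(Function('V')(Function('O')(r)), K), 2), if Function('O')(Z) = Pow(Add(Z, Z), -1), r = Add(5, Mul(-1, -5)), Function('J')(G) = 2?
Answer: Rational(6155361, 400) ≈ 15388.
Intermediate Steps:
K = 126 (K = Add(154, -28) = 126)
r = 10 (r = Add(5, 5) = 10)
Function('O')(Z) = Mul(Rational(1, 2), Pow(Z, -1)) (Function('O')(Z) = Pow(Mul(2, Z), -1) = Mul(Rational(1, 2), Pow(Z, -1)))
Function('V')(L) = Add(-2, L) (Function('V')(L) = Add(L, Mul(-1, 2)) = Add(L, -2) = Add(-2, L))
Pow(Add(Function('V')(Function('O')(r)), K), 2) = Pow(Add(Add(-2, Mul(Rational(1, 2), Pow(10, -1))), 126), 2) = Pow(Add(Add(-2, Mul(Rational(1, 2), Rational(1, 10))), 126), 2) = Pow(Add(Add(-2, Rational(1, 20)), 126), 2) = Pow(Add(Rational(-39, 20), 126), 2) = Pow(Rational(2481, 20), 2) = Rational(6155361, 400)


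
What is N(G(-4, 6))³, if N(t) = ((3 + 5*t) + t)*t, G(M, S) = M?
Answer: 592704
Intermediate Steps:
N(t) = t*(3 + 6*t) (N(t) = (3 + 6*t)*t = t*(3 + 6*t))
N(G(-4, 6))³ = (3*(-4)*(1 + 2*(-4)))³ = (3*(-4)*(1 - 8))³ = (3*(-4)*(-7))³ = 84³ = 592704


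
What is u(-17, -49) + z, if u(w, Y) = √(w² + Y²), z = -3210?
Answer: -3210 + √2690 ≈ -3158.1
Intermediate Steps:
u(w, Y) = √(Y² + w²)
u(-17, -49) + z = √((-49)² + (-17)²) - 3210 = √(2401 + 289) - 3210 = √2690 - 3210 = -3210 + √2690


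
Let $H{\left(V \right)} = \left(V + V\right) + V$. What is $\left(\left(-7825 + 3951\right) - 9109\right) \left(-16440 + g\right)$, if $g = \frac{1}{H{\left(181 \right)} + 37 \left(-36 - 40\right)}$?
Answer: $\frac{484296552863}{2269} \approx 2.1344 \cdot 10^{8}$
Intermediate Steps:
$H{\left(V \right)} = 3 V$ ($H{\left(V \right)} = 2 V + V = 3 V$)
$g = - \frac{1}{2269}$ ($g = \frac{1}{3 \cdot 181 + 37 \left(-36 - 40\right)} = \frac{1}{543 + 37 \left(-76\right)} = \frac{1}{543 - 2812} = \frac{1}{-2269} = - \frac{1}{2269} \approx -0.00044072$)
$\left(\left(-7825 + 3951\right) - 9109\right) \left(-16440 + g\right) = \left(\left(-7825 + 3951\right) - 9109\right) \left(-16440 - \frac{1}{2269}\right) = \left(-3874 - 9109\right) \left(- \frac{37302361}{2269}\right) = \left(-12983\right) \left(- \frac{37302361}{2269}\right) = \frac{484296552863}{2269}$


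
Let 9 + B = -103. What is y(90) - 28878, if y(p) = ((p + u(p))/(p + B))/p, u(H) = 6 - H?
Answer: -9529741/330 ≈ -28878.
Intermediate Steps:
B = -112 (B = -9 - 103 = -112)
y(p) = 6/(p*(-112 + p)) (y(p) = ((p + (6 - p))/(p - 112))/p = (6/(-112 + p))/p = 6/(p*(-112 + p)))
y(90) - 28878 = 6/(90*(-112 + 90)) - 28878 = 6*(1/90)/(-22) - 28878 = 6*(1/90)*(-1/22) - 28878 = -1/330 - 28878 = -9529741/330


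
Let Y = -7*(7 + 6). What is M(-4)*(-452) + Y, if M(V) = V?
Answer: 1717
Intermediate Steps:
Y = -91 (Y = -7*13 = -91)
M(-4)*(-452) + Y = -4*(-452) - 91 = 1808 - 91 = 1717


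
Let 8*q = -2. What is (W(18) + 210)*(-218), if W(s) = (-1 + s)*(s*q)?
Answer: -29103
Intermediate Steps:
q = -¼ (q = (⅛)*(-2) = -¼ ≈ -0.25000)
W(s) = -s*(-1 + s)/4 (W(s) = (-1 + s)*(s*(-¼)) = (-1 + s)*(-s/4) = -s*(-1 + s)/4)
(W(18) + 210)*(-218) = ((¼)*18*(1 - 1*18) + 210)*(-218) = ((¼)*18*(1 - 18) + 210)*(-218) = ((¼)*18*(-17) + 210)*(-218) = (-153/2 + 210)*(-218) = (267/2)*(-218) = -29103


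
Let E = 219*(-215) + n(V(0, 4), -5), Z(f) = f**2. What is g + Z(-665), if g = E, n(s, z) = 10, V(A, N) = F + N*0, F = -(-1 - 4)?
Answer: 395150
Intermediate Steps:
F = 5 (F = -1*(-5) = 5)
V(A, N) = 5 (V(A, N) = 5 + N*0 = 5 + 0 = 5)
E = -47075 (E = 219*(-215) + 10 = -47085 + 10 = -47075)
g = -47075
g + Z(-665) = -47075 + (-665)**2 = -47075 + 442225 = 395150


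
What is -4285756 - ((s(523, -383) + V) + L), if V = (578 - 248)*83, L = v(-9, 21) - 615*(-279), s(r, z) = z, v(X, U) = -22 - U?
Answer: -4484305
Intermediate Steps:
L = 171542 (L = (-22 - 1*21) - 615*(-279) = (-22 - 21) + 171585 = -43 + 171585 = 171542)
V = 27390 (V = 330*83 = 27390)
-4285756 - ((s(523, -383) + V) + L) = -4285756 - ((-383 + 27390) + 171542) = -4285756 - (27007 + 171542) = -4285756 - 1*198549 = -4285756 - 198549 = -4484305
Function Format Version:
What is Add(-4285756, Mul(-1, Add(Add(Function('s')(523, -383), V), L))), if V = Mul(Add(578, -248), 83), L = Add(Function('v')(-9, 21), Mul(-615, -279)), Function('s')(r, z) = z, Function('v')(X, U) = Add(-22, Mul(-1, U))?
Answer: -4484305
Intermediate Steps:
L = 171542 (L = Add(Add(-22, Mul(-1, 21)), Mul(-615, -279)) = Add(Add(-22, -21), 171585) = Add(-43, 171585) = 171542)
V = 27390 (V = Mul(330, 83) = 27390)
Add(-4285756, Mul(-1, Add(Add(Function('s')(523, -383), V), L))) = Add(-4285756, Mul(-1, Add(Add(-383, 27390), 171542))) = Add(-4285756, Mul(-1, Add(27007, 171542))) = Add(-4285756, Mul(-1, 198549)) = Add(-4285756, -198549) = -4484305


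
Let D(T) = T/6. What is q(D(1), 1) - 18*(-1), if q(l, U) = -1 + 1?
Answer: 18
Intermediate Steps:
D(T) = T/6 (D(T) = T*(⅙) = T/6)
q(l, U) = 0
q(D(1), 1) - 18*(-1) = 0 - 18*(-1) = 0 + 18 = 18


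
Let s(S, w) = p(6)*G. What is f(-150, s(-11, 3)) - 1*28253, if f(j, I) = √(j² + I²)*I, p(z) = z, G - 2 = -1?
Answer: -28253 + 36*√626 ≈ -27352.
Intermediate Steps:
G = 1 (G = 2 - 1 = 1)
s(S, w) = 6 (s(S, w) = 6*1 = 6)
f(j, I) = I*√(I² + j²) (f(j, I) = √(I² + j²)*I = I*√(I² + j²))
f(-150, s(-11, 3)) - 1*28253 = 6*√(6² + (-150)²) - 1*28253 = 6*√(36 + 22500) - 28253 = 6*√22536 - 28253 = 6*(6*√626) - 28253 = 36*√626 - 28253 = -28253 + 36*√626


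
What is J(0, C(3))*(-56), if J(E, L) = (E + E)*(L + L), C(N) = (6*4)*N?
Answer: 0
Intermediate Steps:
C(N) = 24*N
J(E, L) = 4*E*L (J(E, L) = (2*E)*(2*L) = 4*E*L)
J(0, C(3))*(-56) = (4*0*(24*3))*(-56) = (4*0*72)*(-56) = 0*(-56) = 0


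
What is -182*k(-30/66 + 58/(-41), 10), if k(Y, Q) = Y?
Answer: 153426/451 ≈ 340.19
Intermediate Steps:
-182*k(-30/66 + 58/(-41), 10) = -182*(-30/66 + 58/(-41)) = -182*(-30*1/66 + 58*(-1/41)) = -182*(-5/11 - 58/41) = -182*(-843/451) = 153426/451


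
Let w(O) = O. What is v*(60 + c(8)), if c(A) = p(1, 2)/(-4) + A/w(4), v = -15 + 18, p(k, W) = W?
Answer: 369/2 ≈ 184.50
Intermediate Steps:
v = 3
c(A) = -1/2 + A/4 (c(A) = 2/(-4) + A/4 = 2*(-1/4) + A*(1/4) = -1/2 + A/4)
v*(60 + c(8)) = 3*(60 + (-1/2 + (1/4)*8)) = 3*(60 + (-1/2 + 2)) = 3*(60 + 3/2) = 3*(123/2) = 369/2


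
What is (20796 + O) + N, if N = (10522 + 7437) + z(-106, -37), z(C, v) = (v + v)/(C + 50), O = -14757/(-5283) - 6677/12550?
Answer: 11992203927217/309407700 ≈ 38759.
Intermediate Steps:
O = 49975253/22100550 (O = -14757*(-1/5283) - 6677*1/12550 = 4919/1761 - 6677/12550 = 49975253/22100550 ≈ 2.2613)
z(C, v) = 2*v/(50 + C) (z(C, v) = (2*v)/(50 + C) = 2*v/(50 + C))
N = 502889/28 (N = (10522 + 7437) + 2*(-37)/(50 - 106) = 17959 + 2*(-37)/(-56) = 17959 + 2*(-37)*(-1/56) = 17959 + 37/28 = 502889/28 ≈ 17960.)
(20796 + O) + N = (20796 + 49975253/22100550) + 502889/28 = 459653013053/22100550 + 502889/28 = 11992203927217/309407700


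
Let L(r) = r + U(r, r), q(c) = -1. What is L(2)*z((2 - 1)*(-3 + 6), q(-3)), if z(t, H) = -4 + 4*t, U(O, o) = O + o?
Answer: 48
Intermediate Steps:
L(r) = 3*r (L(r) = r + (r + r) = r + 2*r = 3*r)
L(2)*z((2 - 1)*(-3 + 6), q(-3)) = (3*2)*(-4 + 4*((2 - 1)*(-3 + 6))) = 6*(-4 + 4*(1*3)) = 6*(-4 + 4*3) = 6*(-4 + 12) = 6*8 = 48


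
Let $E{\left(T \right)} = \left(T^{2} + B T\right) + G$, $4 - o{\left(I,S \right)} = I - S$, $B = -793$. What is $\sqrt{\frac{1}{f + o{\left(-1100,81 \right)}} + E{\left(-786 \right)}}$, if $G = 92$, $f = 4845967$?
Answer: $\frac{\sqrt{1822594952776998531}}{1211788} \approx 1114.1$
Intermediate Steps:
$o{\left(I,S \right)} = 4 + S - I$ ($o{\left(I,S \right)} = 4 - \left(I - S\right) = 4 + S - I$)
$E{\left(T \right)} = 92 + T^{2} - 793 T$ ($E{\left(T \right)} = \left(T^{2} - 793 T\right) + 92 = 92 + T^{2} - 793 T$)
$\sqrt{\frac{1}{f + o{\left(-1100,81 \right)}} + E{\left(-786 \right)}} = \sqrt{\frac{1}{4845967 + \left(4 + 81 - -1100\right)} + \left(92 + \left(-786\right)^{2} - -623298\right)} = \sqrt{\frac{1}{4845967 + \left(4 + 81 + 1100\right)} + \left(92 + 617796 + 623298\right)} = \sqrt{\frac{1}{4845967 + 1185} + 1241186} = \sqrt{\frac{1}{4847152} + 1241186} = \sqrt{\frac{6016217202273}{4847152}} = \frac{\sqrt{1822594952776998531}}{1211788}$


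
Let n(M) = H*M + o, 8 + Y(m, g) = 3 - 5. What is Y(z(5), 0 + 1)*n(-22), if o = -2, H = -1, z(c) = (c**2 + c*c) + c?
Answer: -200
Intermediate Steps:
z(c) = c + 2*c**2 (z(c) = (c**2 + c**2) + c = 2*c**2 + c = c + 2*c**2)
Y(m, g) = -10 (Y(m, g) = -8 + (3 - 5) = -8 - 2 = -10)
n(M) = -2 - M (n(M) = -M - 2 = -2 - M)
Y(z(5), 0 + 1)*n(-22) = -10*(-2 - 1*(-22)) = -10*(-2 + 22) = -10*20 = -200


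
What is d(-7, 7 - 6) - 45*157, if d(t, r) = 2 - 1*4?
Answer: -7067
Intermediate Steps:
d(t, r) = -2 (d(t, r) = 2 - 4 = -2)
d(-7, 7 - 6) - 45*157 = -2 - 45*157 = -2 - 7065 = -7067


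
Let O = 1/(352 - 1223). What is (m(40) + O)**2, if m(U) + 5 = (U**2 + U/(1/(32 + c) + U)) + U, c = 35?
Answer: 14594718709862538256/5452930192801 ≈ 2.6765e+6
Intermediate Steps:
O = -1/871 (O = 1/(-871) = -1/871 ≈ -0.0011481)
m(U) = -5 + U + U**2 + U/(1/67 + U) (m(U) = -5 + ((U**2 + U/(1/(32 + 35) + U)) + U) = -5 + ((U**2 + U/(1/67 + U)) + U) = -5 + (U + U**2 + U/(1/67 + U)) = -5 + U + U**2 + U/(1/67 + U))
(m(40) + O)**2 = ((-5 - 267*40 + 67*40**3 + 68*40**2)/(1 + 67*40) - 1/871)**2 = ((-5 - 10680 + 67*64000 + 68*1600)/(1 + 2680) - 1/871)**2 = ((-5 - 10680 + 4288000 + 108800)/2681 - 1/871)**2 = ((1/2681)*4386115 - 1/871)**2 = (4386115/2681 - 1/871)**2 = (3820303484/2335151)**2 = 14594718709862538256/5452930192801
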